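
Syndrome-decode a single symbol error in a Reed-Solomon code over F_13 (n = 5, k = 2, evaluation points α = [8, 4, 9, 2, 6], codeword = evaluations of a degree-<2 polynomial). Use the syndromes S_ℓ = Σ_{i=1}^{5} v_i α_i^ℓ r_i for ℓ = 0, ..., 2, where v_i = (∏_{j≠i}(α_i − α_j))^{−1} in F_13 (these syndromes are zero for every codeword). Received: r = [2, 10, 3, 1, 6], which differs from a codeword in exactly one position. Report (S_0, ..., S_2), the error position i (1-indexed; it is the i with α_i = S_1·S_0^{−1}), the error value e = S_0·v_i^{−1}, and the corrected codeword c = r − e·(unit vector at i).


S = (3, 1, 9), error at position 3, error magnitude e = 3, c = [2, 10, 0, 1, 6].

Step 1: column multipliers v_i = (∏_{j≠i}(α_i − α_j))^{−1} mod 13.
  i = 1 (α = 8): (8−4)(8−9)(8−2)(8−6) = 4·(−1)·6·2 = −48 ≡ 4, so v_1 = 4^{−1} = 10 (mod 13).
  i = 2 (α = 4): (4−8)(4−9)(4−2)(4−6) = (−4)·(−5)·2·(−2) = −80 ≡ 11, so v_2 = 11^{−1} = 6 (mod 13).
  i = 3 (α = 9): (9−8)(9−4)(9−2)(9−6) = 1·5·7·3 = 105 ≡ 1, so v_3 = 1^{−1} = 1 (mod 13).
  i = 4 (α = 2): (2−8)(2−4)(2−9)(2−6) = (−6)·(−2)·(−7)·(−4) = 336 ≡ 11, so v_4 = 11^{−1} = 6 (mod 13).
  i = 5 (α = 6): (6−8)(6−4)(6−9)(6−2) = (−2)·2·(−3)·4 = 48 ≡ 9, so v_5 = 9^{−1} = 3 (mod 13).
  v = [10, 6, 1, 6, 3].
Step 2: syndromes of r = [2, 10, 3, 1, 6] (all sums mod 13).
  S_0 = Σ v_i r_i = 10·2 + 6·10 + 1·3 + 6·1 + 3·6 = 107 ≡ 3.
  S_1 = Σ v_i α_i r_i = 10·8·2 + 6·4·10 + 1·9·3 + 6·2·1 + 3·6·6 = 547 ≡ 1.
  α_i^2 mod 13 = [12, 3, 3, 4, 10].
  S_2 = Σ v_i α_i^2 r_i = 10·12·2 + 6·3·10 + 1·3·3 + 6·4·1 + 3·10·6 = 633 ≡ 9.
  S = (3, 1, 9) ≠ 0, so r is not a codeword (an error is present).
Step 3: locate the error. For a single error e at position i, S_ℓ = v_i·e·α_i^ℓ, so α_err = S_1/S_0.
  S_0^{−1} = 3^{−1} = 9 (mod 13), so α_err = 1·9 = 9 ≡ 9 = α_3. Error position i = 3.
  Consistency check: S_2/S_1 = 9·1 = 9 ≡ 9 = α_err ✓ (single-error assumption holds).
Step 4: error magnitude e = S_0/v_3 = S_0·∏_{j≠3}(α_3 − α_j) = 3·1 = 3 ≡ 3 (mod 13).
Step 5: correct position 3: c_3 = r_3 − e = 3 − 3 ≡ 0 (mod 13). Hence c = [2, 10, 0, 1, 6].
  Check: interpolating c through the α_i gives m(x) = 5 + 11·x (degree < 2) with m(α_i) = c_i for every i, so c is indeed a codeword.


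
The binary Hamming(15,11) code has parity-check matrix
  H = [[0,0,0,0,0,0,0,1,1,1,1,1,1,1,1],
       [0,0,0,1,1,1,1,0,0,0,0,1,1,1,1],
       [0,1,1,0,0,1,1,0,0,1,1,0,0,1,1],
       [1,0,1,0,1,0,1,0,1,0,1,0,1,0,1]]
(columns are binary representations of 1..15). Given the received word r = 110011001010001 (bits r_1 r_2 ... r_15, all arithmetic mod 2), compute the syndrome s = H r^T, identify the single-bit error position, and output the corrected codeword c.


s = (1, 1, 0, 1)^T, error position = 13, corrected codeword c = 110011001010101

Compute s = H r^T mod 2 one row at a time:
  s_1 = 0 + 1 + 0 + 1 + 0 + 0 + 0 + 1 = 3 ≡ 1 (mod 2).
  s_2 = 0 + 1 + 1 + 0 + 0 + 0 + 0 + 1 = 3 ≡ 1 (mod 2).
  s_3 = 1 + 0 + 1 + 0 + 0 + 1 + 0 + 1 = 4 ≡ 0 (mod 2).
  s_4 = 1 + 0 + 1 + 0 + 1 + 1 + 0 + 1 = 5 ≡ 1 (mod 2).
s = (1, 1, 0, 1)^T — this equals column 13 of H (binary 1101), so error is at position 13.
Correct: flip bit 13 of r = 110011001010001 to get c = 110011001010101.


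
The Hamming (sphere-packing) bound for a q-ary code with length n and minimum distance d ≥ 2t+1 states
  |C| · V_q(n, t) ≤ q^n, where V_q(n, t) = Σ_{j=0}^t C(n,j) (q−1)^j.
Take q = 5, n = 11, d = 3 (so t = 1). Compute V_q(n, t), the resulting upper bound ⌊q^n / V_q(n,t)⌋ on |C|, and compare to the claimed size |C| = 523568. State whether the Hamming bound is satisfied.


V_q(n, t) = 45, q^n = 48828125, Hamming bound = 1085069, |C| = 523568 ≤ bound (satisfied).

Step 1: Compute V_q(n, t) = Σ_{j=0}^1 C(n, j) (q−1)^j.
  j = 0: C(11,0)·(4)^0 = 1·1 = 1.
  j = 1: C(11,1)·(4)^1 = 11·4 = 44.
  V_q(n, t) = 1 + 44 = 45.
Step 2: q^n = 5^11 = 48828125.
Step 3: Hamming bound ⌊q^n / V_q(n,t)⌋ = ⌊48828125/45⌋ = 1085069.
Step 4: Compare |C| = 523568 to 1085069: satisfied.
The claimed |C| lies below the Hamming bound.


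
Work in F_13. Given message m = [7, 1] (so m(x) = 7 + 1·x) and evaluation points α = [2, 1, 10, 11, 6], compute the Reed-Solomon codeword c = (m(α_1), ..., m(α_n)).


c = [9, 8, 4, 5, 0]

Message polynomial: m(x) = 7 + 1·x (mod 13).
For each evaluation point α_i, compute m(α_i) mod 13:
  α_1 = 2: Horner steps 1 → 9, so m(2) = 9.
  α_2 = 1: Horner steps 1 → 8, so m(1) = 8.
  α_3 = 10: Horner steps 1 → 4, so m(10) = 4.
  α_4 = 11: Horner steps 1 → 5, so m(11) = 5.
  α_5 = 6: Horner steps 1 → 0, so m(6) = 0.
Codeword c = [9, 8, 4, 5, 0] ∈ F_13^5.


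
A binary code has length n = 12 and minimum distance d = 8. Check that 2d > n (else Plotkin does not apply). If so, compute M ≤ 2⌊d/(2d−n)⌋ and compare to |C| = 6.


Plotkin bound M ≤ 4; given |C| = 6 > bound (violated).

Check applicability: 2d = 16, n = 12.
2d − n = 4 > 0, so Plotkin applies.
Compute d/(2d−n) = 8/4 ≈ 2.0000.
⌊d/(2d−n)⌋ = 2.
Plotkin bound: M ≤ 2·2 = 4.
Given |C| = 6, check: VIOLATED.
This |C| is above the Plotkin bound, so no binary code with n = 12, d = 8 and 6 codewords exists.


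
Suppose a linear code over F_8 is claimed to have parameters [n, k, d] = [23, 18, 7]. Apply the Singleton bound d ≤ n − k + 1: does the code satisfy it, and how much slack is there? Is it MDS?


Singleton RHS = n − k + 1 = 6, slack = -1, bound violated (no such code; not MDS).

Singleton bound: d ≤ n − k + 1.
Here n = 23, k = 18, so n − k + 1 = 6.
Given d = 7, check d ≤ 6: NO.
Slack = (n − k + 1) − d = -1.
The slack is negative: d = 7 exceeds n − k + 1 = 6 by 1, so the Singleton bound is violated and no linear [23, 18, 7]_8 code can exist. In particular it is not MDS (MDS requires d = n − k + 1 exactly).
Description: the claimed parameters are [23, 18, 7]_8; such a code would be impossible (violates the Singleton bound).


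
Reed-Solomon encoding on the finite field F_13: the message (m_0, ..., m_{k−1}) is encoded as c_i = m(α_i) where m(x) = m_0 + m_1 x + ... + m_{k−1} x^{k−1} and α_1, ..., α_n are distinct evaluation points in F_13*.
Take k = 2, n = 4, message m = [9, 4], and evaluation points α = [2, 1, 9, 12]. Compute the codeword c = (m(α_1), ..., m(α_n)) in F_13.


c = [4, 0, 6, 5]

Message polynomial: m(x) = 9 + 4·x (mod 13).
For each evaluation point α_i, compute m(α_i) mod 13:
  α_1 = 2: Horner steps 4 → 4, so m(2) = 4.
  α_2 = 1: Horner steps 4 → 0, so m(1) = 0.
  α_3 = 9: Horner steps 4 → 6, so m(9) = 6.
  α_4 = 12: Horner steps 4 → 5, so m(12) = 5.
Codeword c = [4, 0, 6, 5] ∈ F_13^4.


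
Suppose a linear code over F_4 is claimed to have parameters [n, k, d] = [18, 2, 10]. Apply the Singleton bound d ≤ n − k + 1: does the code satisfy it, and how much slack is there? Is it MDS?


Singleton RHS = n − k + 1 = 17, slack = 7, bound satisfied, not MDS.

Singleton bound: d ≤ n − k + 1.
Here n = 18, k = 2, so n − k + 1 = 17.
Given d = 10, check d ≤ 17: YES.
Slack = (n − k + 1) − d = 7.
The code is NOT MDS (slack = 7 > 0).
Description: the claimed parameters are [18, 2, 10]_4; such a code would be non-MDS.


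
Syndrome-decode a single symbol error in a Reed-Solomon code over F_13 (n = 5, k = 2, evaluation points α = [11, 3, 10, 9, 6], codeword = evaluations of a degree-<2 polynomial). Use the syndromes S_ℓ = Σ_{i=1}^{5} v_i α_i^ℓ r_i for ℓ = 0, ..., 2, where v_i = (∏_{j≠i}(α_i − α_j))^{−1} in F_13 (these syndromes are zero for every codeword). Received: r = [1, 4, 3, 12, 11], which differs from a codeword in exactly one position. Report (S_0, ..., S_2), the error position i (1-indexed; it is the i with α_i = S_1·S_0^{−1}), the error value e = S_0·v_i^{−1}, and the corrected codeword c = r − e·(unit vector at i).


S = (2, 5, 6), error at position 4, error magnitude e = 7, c = [1, 4, 3, 5, 11].

Step 1: column multipliers v_i = (∏_{j≠i}(α_i − α_j))^{−1} mod 13.
  i = 1 (α = 11): (11−3)(11−10)(11−9)(11−6) = 8·1·2·5 = 80 ≡ 2, so v_1 = 2^{−1} = 7 (mod 13).
  i = 2 (α = 3): (3−11)(3−10)(3−9)(3−6) = (−8)·(−7)·(−6)·(−3) = 1008 ≡ 7, so v_2 = 7^{−1} = 2 (mod 13).
  i = 3 (α = 10): (10−11)(10−3)(10−9)(10−6) = (−1)·7·1·4 = −28 ≡ 11, so v_3 = 11^{−1} = 6 (mod 13).
  i = 4 (α = 9): (9−11)(9−3)(9−10)(9−6) = (−2)·6·(−1)·3 = 36 ≡ 10, so v_4 = 10^{−1} = 4 (mod 13).
  i = 5 (α = 6): (6−11)(6−3)(6−10)(6−9) = (−5)·3·(−4)·(−3) = −180 ≡ 2, so v_5 = 2^{−1} = 7 (mod 13).
  v = [7, 2, 6, 4, 7].
Step 2: syndromes of r = [1, 4, 3, 12, 11] (all sums mod 13).
  S_0 = Σ v_i r_i = 7·1 + 2·4 + 6·3 + 4·12 + 7·11 = 158 ≡ 2.
  S_1 = Σ v_i α_i r_i = 7·11·1 + 2·3·4 + 6·10·3 + 4·9·12 + 7·6·11 = 1175 ≡ 5.
  α_i^2 mod 13 = [4, 9, 9, 3, 10].
  S_2 = Σ v_i α_i^2 r_i = 7·4·1 + 2·9·4 + 6·9·3 + 4·3·12 + 7·10·11 = 1176 ≡ 6.
  S = (2, 5, 6) ≠ 0, so r is not a codeword (an error is present).
Step 3: locate the error. For a single error e at position i, S_ℓ = v_i·e·α_i^ℓ, so α_err = S_1/S_0.
  S_0^{−1} = 2^{−1} = 7 (mod 13), so α_err = 5·7 = 35 ≡ 9 = α_4. Error position i = 4.
  Consistency check: S_2/S_1 = 6·8 = 48 ≡ 9 = α_err ✓ (single-error assumption holds).
Step 4: error magnitude e = S_0/v_4 = S_0·∏_{j≠4}(α_4 − α_j) = 2·10 = 20 ≡ 7 (mod 13).
Step 5: correct position 4: c_4 = r_4 − e = 12 − 7 ≡ 5 (mod 13). Hence c = [1, 4, 3, 5, 11].
  Check: interpolating c through the α_i gives m(x) = 10 + 11·x (degree < 2) with m(α_i) = c_i for every i, so c is indeed a codeword.


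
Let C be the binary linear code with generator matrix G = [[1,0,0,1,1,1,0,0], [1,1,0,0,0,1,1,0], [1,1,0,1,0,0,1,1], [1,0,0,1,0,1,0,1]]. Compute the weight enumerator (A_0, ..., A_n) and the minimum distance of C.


Weight distribution: A_0 = 1, A_1 = 1, A_2 = 1, A_3 = 4, A_4 = 5, A_5 = 3, A_6 = 1. Minimum distance d = 1.

Enumerate all 2^4 = 16 messages m ∈ F_2^4.
For each, compute codeword c = mG in F_2^8, then tally its weight.
  m = 0000 → c = 00000000, weight = 0.
  m = 1000 → c = 10011100, weight = 4.
  m = 0100 → c = 11000110, weight = 4.
  m = 1100 → c = 01011010, weight = 4.
  m = 0010 → c = 11010011, weight = 5.
  m = 1010 → c = 01001111, weight = 5.
  m = 0110 → c = 00010101, weight = 3.
  m = 1110 → c = 10001001, weight = 3.
  m = 0001 → c = 10010101, weight = 4.
  m = 1001 → c = 00001001, weight = 2.
  m = 0101 → c = 01010011, weight = 4.
  m = 1101 → c = 11001111, weight = 6.
  m = 0011 → c = 01000110, weight = 3.
  m = 1011 → c = 11011010, weight = 5.
  m = 0111 → c = 10000000, weight = 1.
  m = 1111 → c = 00011100, weight = 3.
Tally weights:
  weight 0: 1 codewords.
  weight 1: 1 codewords.
  weight 2: 1 codewords.
  weight 3: 4 codewords.
  weight 4: 5 codewords.
  weight 5: 3 codewords.
  weight 6: 1 codewords.
Minimum distance d = smallest w > 0 with A_w > 0 = 1.
Sanity: Σ A_w = 16 = 2^4 = 16 ✓.


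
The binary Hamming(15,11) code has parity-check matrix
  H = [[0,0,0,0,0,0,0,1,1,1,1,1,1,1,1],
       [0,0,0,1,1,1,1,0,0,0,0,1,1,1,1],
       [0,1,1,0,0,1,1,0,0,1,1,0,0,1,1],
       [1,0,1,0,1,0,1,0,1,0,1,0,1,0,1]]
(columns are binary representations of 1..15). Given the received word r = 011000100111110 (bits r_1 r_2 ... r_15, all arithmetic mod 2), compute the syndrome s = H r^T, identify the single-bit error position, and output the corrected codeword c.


s = (1, 0, 0, 0)^T, error position = 8, corrected codeword c = 011000110111110

Compute s = H r^T mod 2 one row at a time:
  s_1 = 0 + 0 + 1 + 1 + 1 + 1 + 1 + 0 = 5 ≡ 1 (mod 2).
  s_2 = 0 + 0 + 0 + 1 + 1 + 1 + 1 + 0 = 4 ≡ 0 (mod 2).
  s_3 = 1 + 1 + 0 + 1 + 1 + 1 + 1 + 0 = 6 ≡ 0 (mod 2).
  s_4 = 0 + 1 + 0 + 1 + 0 + 1 + 1 + 0 = 4 ≡ 0 (mod 2).
s = (1, 0, 0, 0)^T — this equals column 8 of H (binary 1000), so error is at position 8.
Correct: flip bit 8 of r = 011000100111110 to get c = 011000110111110.


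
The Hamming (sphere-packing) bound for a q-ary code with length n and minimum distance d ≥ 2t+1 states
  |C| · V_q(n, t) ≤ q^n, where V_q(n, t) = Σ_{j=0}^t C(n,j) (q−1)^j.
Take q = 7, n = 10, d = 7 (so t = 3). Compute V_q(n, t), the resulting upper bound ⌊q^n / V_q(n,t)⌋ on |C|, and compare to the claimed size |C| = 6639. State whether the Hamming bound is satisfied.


V_q(n, t) = 27601, q^n = 282475249, Hamming bound = 10234, |C| = 6639 ≤ bound (satisfied).

Step 1: Compute V_q(n, t) = Σ_{j=0}^3 C(n, j) (q−1)^j.
  j = 0: C(10,0)·(6)^0 = 1·1 = 1.
  j = 1: C(10,1)·(6)^1 = 10·6 = 60.
  j = 2: C(10,2)·(6)^2 = 45·36 = 1620.
  j = 3: C(10,3)·(6)^3 = 120·216 = 25920.
  V_q(n, t) = 1 + 60 + 1620 + 25920 = 27601.
Step 2: q^n = 7^10 = 282475249.
Step 3: Hamming bound ⌊q^n / V_q(n,t)⌋ = ⌊282475249/27601⌋ = 10234.
Step 4: Compare |C| = 6639 to 10234: satisfied.
The claimed |C| lies below the Hamming bound.


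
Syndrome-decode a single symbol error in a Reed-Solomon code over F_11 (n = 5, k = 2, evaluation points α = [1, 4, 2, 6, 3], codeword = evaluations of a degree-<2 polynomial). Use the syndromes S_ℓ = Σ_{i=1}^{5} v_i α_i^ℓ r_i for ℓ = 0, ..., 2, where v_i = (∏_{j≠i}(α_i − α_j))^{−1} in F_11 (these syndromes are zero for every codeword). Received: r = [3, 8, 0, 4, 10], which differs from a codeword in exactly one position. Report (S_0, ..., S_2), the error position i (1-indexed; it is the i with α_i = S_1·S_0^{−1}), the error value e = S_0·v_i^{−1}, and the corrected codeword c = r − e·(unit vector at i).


S = (7, 3, 6), error at position 3, error magnitude e = 10, c = [3, 8, 1, 4, 10].

Step 1: column multipliers v_i = (∏_{j≠i}(α_i − α_j))^{−1} mod 11.
  i = 1 (α = 1): (1−4)(1−2)(1−6)(1−3) = (−3)·(−1)·(−5)·(−2) = 30 ≡ 8, so v_1 = 8^{−1} = 7 (mod 11).
  i = 2 (α = 4): (4−1)(4−2)(4−6)(4−3) = 3·2·(−2)·1 = −12 ≡ 10, so v_2 = 10^{−1} = 10 (mod 11).
  i = 3 (α = 2): (2−1)(2−4)(2−6)(2−3) = 1·(−2)·(−4)·(−1) = −8 ≡ 3, so v_3 = 3^{−1} = 4 (mod 11).
  i = 4 (α = 6): (6−1)(6−4)(6−2)(6−3) = 5·2·4·3 = 120 ≡ 10, so v_4 = 10^{−1} = 10 (mod 11).
  i = 5 (α = 3): (3−1)(3−4)(3−2)(3−6) = 2·(−1)·1·(−3) = 6 ≡ 6, so v_5 = 6^{−1} = 2 (mod 11).
  v = [7, 10, 4, 10, 2].
Step 2: syndromes of r = [3, 8, 0, 4, 10] (all sums mod 11).
  S_0 = Σ v_i r_i = 7·3 + 10·8 + 4·0 + 10·4 + 2·10 = 161 ≡ 7.
  S_1 = Σ v_i α_i r_i = 7·1·3 + 10·4·8 + 4·2·0 + 10·6·4 + 2·3·10 = 641 ≡ 3.
  α_i^2 mod 11 = [1, 5, 4, 3, 9].
  S_2 = Σ v_i α_i^2 r_i = 7·1·3 + 10·5·8 + 4·4·0 + 10·3·4 + 2·9·10 = 721 ≡ 6.
  S = (7, 3, 6) ≠ 0, so r is not a codeword (an error is present).
Step 3: locate the error. For a single error e at position i, S_ℓ = v_i·e·α_i^ℓ, so α_err = S_1/S_0.
  S_0^{−1} = 7^{−1} = 8 (mod 11), so α_err = 3·8 = 24 ≡ 2 = α_3. Error position i = 3.
  Consistency check: S_2/S_1 = 6·4 = 24 ≡ 2 = α_err ✓ (single-error assumption holds).
Step 4: error magnitude e = S_0/v_3 = S_0·∏_{j≠3}(α_3 − α_j) = 7·3 = 21 ≡ 10 (mod 11).
Step 5: correct position 3: c_3 = r_3 − e = 0 − 10 ≡ 1 (mod 11). Hence c = [3, 8, 1, 4, 10].
  Check: interpolating c through the α_i gives m(x) = 5 + 9·x (degree < 2) with m(α_i) = c_i for every i, so c is indeed a codeword.


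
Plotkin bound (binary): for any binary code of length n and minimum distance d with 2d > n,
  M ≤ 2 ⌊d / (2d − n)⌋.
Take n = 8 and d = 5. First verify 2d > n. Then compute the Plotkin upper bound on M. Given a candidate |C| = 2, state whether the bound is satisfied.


Plotkin bound M ≤ 4; given |C| = 2 ≤ bound (satisfied).

Check applicability: 2d = 10, n = 8.
2d − n = 2 > 0, so Plotkin applies.
Compute d/(2d−n) = 5/2 ≈ 2.5000.
⌊d/(2d−n)⌋ = 2.
Plotkin bound: M ≤ 2·2 = 4.
Given |C| = 2, check: satisfied.
This |C| is below the Plotkin bound.


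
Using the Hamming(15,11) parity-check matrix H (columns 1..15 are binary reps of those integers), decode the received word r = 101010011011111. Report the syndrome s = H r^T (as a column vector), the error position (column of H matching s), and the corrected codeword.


s = (1, 1, 0, 1)^T, error position = 13, corrected codeword c = 101010011011011

Compute s = H r^T mod 2 one row at a time:
  s_1 = 1 + 1 + 0 + 1 + 1 + 1 + 1 + 1 = 7 ≡ 1 (mod 2).
  s_2 = 0 + 1 + 0 + 0 + 1 + 1 + 1 + 1 = 5 ≡ 1 (mod 2).
  s_3 = 0 + 1 + 0 + 0 + 0 + 1 + 1 + 1 = 4 ≡ 0 (mod 2).
  s_4 = 1 + 1 + 1 + 0 + 1 + 1 + 1 + 1 = 7 ≡ 1 (mod 2).
s = (1, 1, 0, 1)^T — this equals column 13 of H (binary 1101), so error is at position 13.
Correct: flip bit 13 of r = 101010011011111 to get c = 101010011011011.


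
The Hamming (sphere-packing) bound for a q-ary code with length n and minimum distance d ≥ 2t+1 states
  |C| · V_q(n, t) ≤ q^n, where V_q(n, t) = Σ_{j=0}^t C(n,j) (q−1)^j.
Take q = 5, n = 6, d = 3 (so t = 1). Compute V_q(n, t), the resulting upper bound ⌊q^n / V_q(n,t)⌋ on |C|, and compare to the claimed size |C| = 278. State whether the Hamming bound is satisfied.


V_q(n, t) = 25, q^n = 15625, Hamming bound = 625, |C| = 278 ≤ bound (satisfied).

Step 1: Compute V_q(n, t) = Σ_{j=0}^1 C(n, j) (q−1)^j.
  j = 0: C(6,0)·(4)^0 = 1·1 = 1.
  j = 1: C(6,1)·(4)^1 = 6·4 = 24.
  V_q(n, t) = 1 + 24 = 25.
Step 2: q^n = 5^6 = 15625.
Step 3: Hamming bound ⌊q^n / V_q(n,t)⌋ = ⌊15625/25⌋ = 625.
Step 4: Compare |C| = 278 to 625: satisfied.
The claimed |C| lies below the Hamming bound.


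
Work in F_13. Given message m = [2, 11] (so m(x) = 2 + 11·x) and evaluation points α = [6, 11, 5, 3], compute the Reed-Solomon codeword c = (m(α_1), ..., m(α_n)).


c = [3, 6, 5, 9]

Message polynomial: m(x) = 2 + 11·x (mod 13).
For each evaluation point α_i, compute m(α_i) mod 13:
  α_1 = 6: Horner steps 11 → 3, so m(6) = 3.
  α_2 = 11: Horner steps 11 → 6, so m(11) = 6.
  α_3 = 5: Horner steps 11 → 5, so m(5) = 5.
  α_4 = 3: Horner steps 11 → 9, so m(3) = 9.
Codeword c = [3, 6, 5, 9] ∈ F_13^4.


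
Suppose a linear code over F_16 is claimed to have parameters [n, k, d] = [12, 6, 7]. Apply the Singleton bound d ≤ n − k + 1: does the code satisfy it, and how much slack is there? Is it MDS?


Singleton RHS = n − k + 1 = 7, slack = 0, bound satisfied, MDS.

Singleton bound: d ≤ n − k + 1.
Here n = 12, k = 6, so n − k + 1 = 7.
Given d = 7, check d ≤ 7: YES.
Slack = (n − k + 1) − d = 0.
The code is MDS (slack = 0).
Description: the claimed parameters are [12, 6, 7]_16; such a code would be MDS (meets Singleton bound).


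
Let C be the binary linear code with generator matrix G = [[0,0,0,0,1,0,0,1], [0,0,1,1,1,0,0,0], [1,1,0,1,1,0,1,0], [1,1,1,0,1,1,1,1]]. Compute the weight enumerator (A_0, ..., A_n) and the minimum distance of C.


Weight distribution: A_0 = 1, A_1 = 1, A_2 = 1, A_3 = 3, A_4 = 3, A_5 = 3, A_6 = 3, A_7 = 1. Minimum distance d = 1.

Enumerate all 2^4 = 16 messages m ∈ F_2^4.
For each, compute codeword c = mG in F_2^8, then tally its weight.
  m = 0000 → c = 00000000, weight = 0.
  m = 1000 → c = 00001001, weight = 2.
  m = 0100 → c = 00111000, weight = 3.
  m = 1100 → c = 00110001, weight = 3.
  m = 0010 → c = 11011010, weight = 5.
  m = 1010 → c = 11010011, weight = 5.
  m = 0110 → c = 11100010, weight = 4.
  m = 1110 → c = 11101011, weight = 6.
  m = 0001 → c = 11101111, weight = 7.
  m = 1001 → c = 11100110, weight = 5.
  m = 0101 → c = 11010111, weight = 6.
  m = 1101 → c = 11011110, weight = 6.
  m = 0011 → c = 00110101, weight = 4.
  m = 1011 → c = 00111100, weight = 4.
  m = 0111 → c = 00001101, weight = 3.
  m = 1111 → c = 00000100, weight = 1.
Tally weights:
  weight 0: 1 codewords.
  weight 1: 1 codewords.
  weight 2: 1 codewords.
  weight 3: 3 codewords.
  weight 4: 3 codewords.
  weight 5: 3 codewords.
  weight 6: 3 codewords.
  weight 7: 1 codewords.
Minimum distance d = smallest w > 0 with A_w > 0 = 1.
Sanity: Σ A_w = 16 = 2^4 = 16 ✓.


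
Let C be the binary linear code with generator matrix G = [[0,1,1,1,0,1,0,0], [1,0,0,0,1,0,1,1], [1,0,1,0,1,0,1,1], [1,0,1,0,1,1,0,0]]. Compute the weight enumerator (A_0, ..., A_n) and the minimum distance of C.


Weight distribution: A_0 = 1, A_1 = 1, A_3 = 3, A_4 = 6, A_5 = 3, A_7 = 1, A_8 = 1. Minimum distance d = 1.

Enumerate all 2^4 = 16 messages m ∈ F_2^4.
For each, compute codeword c = mG in F_2^8, then tally its weight.
  m = 0000 → c = 00000000, weight = 0.
  m = 1000 → c = 01110100, weight = 4.
  m = 0100 → c = 10001011, weight = 4.
  m = 1100 → c = 11111111, weight = 8.
  m = 0010 → c = 10101011, weight = 5.
  m = 1010 → c = 11011111, weight = 7.
  m = 0110 → c = 00100000, weight = 1.
  m = 1110 → c = 01010100, weight = 3.
  m = 0001 → c = 10101100, weight = 4.
  m = 1001 → c = 11011000, weight = 4.
  m = 0101 → c = 00100111, weight = 4.
  m = 1101 → c = 01010011, weight = 4.
  m = 0011 → c = 00000111, weight = 3.
  m = 1011 → c = 01110011, weight = 5.
  m = 0111 → c = 10001100, weight = 3.
  m = 1111 → c = 11111000, weight = 5.
Tally weights:
  weight 0: 1 codewords.
  weight 1: 1 codewords.
  weight 3: 3 codewords.
  weight 4: 6 codewords.
  weight 5: 3 codewords.
  weight 7: 1 codewords.
  weight 8: 1 codewords.
Minimum distance d = smallest w > 0 with A_w > 0 = 1.
Sanity: Σ A_w = 16 = 2^4 = 16 ✓.


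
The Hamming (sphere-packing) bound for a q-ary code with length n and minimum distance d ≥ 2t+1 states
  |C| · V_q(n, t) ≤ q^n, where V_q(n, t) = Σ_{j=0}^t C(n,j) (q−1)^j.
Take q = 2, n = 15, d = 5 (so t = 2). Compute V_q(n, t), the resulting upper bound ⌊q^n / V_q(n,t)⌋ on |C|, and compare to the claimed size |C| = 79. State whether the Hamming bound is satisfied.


V_q(n, t) = 121, q^n = 32768, Hamming bound = 270, |C| = 79 ≤ bound (satisfied).

Step 1: Compute V_q(n, t) = Σ_{j=0}^2 C(n, j) (q−1)^j.
  j = 0: C(15,0)·(1)^0 = 1·1 = 1.
  j = 1: C(15,1)·(1)^1 = 15·1 = 15.
  j = 2: C(15,2)·(1)^2 = 105·1 = 105.
  V_q(n, t) = 1 + 15 + 105 = 121.
Step 2: q^n = 2^15 = 32768.
Step 3: Hamming bound ⌊q^n / V_q(n,t)⌋ = ⌊32768/121⌋ = 270.
Step 4: Compare |C| = 79 to 270: satisfied.
The claimed |C| lies below the Hamming bound.


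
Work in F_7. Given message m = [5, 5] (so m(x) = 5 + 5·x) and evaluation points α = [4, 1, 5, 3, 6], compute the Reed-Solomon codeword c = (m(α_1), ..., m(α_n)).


c = [4, 3, 2, 6, 0]

Message polynomial: m(x) = 5 + 5·x (mod 7).
For each evaluation point α_i, compute m(α_i) mod 7:
  α_1 = 4: Horner steps 5 → 4, so m(4) = 4.
  α_2 = 1: Horner steps 5 → 3, so m(1) = 3.
  α_3 = 5: Horner steps 5 → 2, so m(5) = 2.
  α_4 = 3: Horner steps 5 → 6, so m(3) = 6.
  α_5 = 6: Horner steps 5 → 0, so m(6) = 0.
Codeword c = [4, 3, 2, 6, 0] ∈ F_7^5.


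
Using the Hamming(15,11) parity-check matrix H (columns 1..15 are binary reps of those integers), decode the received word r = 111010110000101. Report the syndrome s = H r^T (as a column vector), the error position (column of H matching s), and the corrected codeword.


s = (1, 0, 0, 0)^T, error position = 8, corrected codeword c = 111010100000101

Compute s = H r^T mod 2 one row at a time:
  s_1 = 1 + 0 + 0 + 0 + 0 + 1 + 0 + 1 = 3 ≡ 1 (mod 2).
  s_2 = 0 + 1 + 0 + 1 + 0 + 1 + 0 + 1 = 4 ≡ 0 (mod 2).
  s_3 = 1 + 1 + 0 + 1 + 0 + 0 + 0 + 1 = 4 ≡ 0 (mod 2).
  s_4 = 1 + 1 + 1 + 1 + 0 + 0 + 1 + 1 = 6 ≡ 0 (mod 2).
s = (1, 0, 0, 0)^T — this equals column 8 of H (binary 1000), so error is at position 8.
Correct: flip bit 8 of r = 111010110000101 to get c = 111010100000101.


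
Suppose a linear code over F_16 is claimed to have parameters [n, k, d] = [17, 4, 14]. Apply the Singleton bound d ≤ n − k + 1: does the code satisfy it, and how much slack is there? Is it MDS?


Singleton RHS = n − k + 1 = 14, slack = 0, bound satisfied, MDS.

Singleton bound: d ≤ n − k + 1.
Here n = 17, k = 4, so n − k + 1 = 14.
Given d = 14, check d ≤ 14: YES.
Slack = (n − k + 1) − d = 0.
The code is MDS (slack = 0).
Description: the claimed parameters are [17, 4, 14]_16; such a code would be MDS (meets Singleton bound).


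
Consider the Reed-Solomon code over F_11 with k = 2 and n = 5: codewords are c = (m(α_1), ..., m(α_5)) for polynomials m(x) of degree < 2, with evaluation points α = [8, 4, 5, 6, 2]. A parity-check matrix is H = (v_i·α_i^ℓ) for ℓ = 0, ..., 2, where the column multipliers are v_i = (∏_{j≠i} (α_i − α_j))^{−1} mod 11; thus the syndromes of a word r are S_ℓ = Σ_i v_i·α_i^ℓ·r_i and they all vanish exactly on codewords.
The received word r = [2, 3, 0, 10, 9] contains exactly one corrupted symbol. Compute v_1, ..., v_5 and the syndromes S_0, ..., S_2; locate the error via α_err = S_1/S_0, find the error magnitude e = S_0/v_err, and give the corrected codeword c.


S = (4, 2, 1), error at position 4, error magnitude e = 2, c = [2, 3, 0, 8, 9].

Step 1: column multipliers v_i = (∏_{j≠i}(α_i − α_j))^{−1} mod 11.
  i = 1 (α = 8): (8−4)(8−5)(8−6)(8−2) = 4·3·2·6 = 144 ≡ 1, so v_1 = 1^{−1} = 1 (mod 11).
  i = 2 (α = 4): (4−8)(4−5)(4−6)(4−2) = (−4)·(−1)·(−2)·2 = −16 ≡ 6, so v_2 = 6^{−1} = 2 (mod 11).
  i = 3 (α = 5): (5−8)(5−4)(5−6)(5−2) = (−3)·1·(−1)·3 = 9 ≡ 9, so v_3 = 9^{−1} = 5 (mod 11).
  i = 4 (α = 6): (6−8)(6−4)(6−5)(6−2) = (−2)·2·1·4 = −16 ≡ 6, so v_4 = 6^{−1} = 2 (mod 11).
  i = 5 (α = 2): (2−8)(2−4)(2−5)(2−6) = (−6)·(−2)·(−3)·(−4) = 144 ≡ 1, so v_5 = 1^{−1} = 1 (mod 11).
  v = [1, 2, 5, 2, 1].
Step 2: syndromes of r = [2, 3, 0, 10, 9] (all sums mod 11).
  S_0 = Σ v_i r_i = 1·2 + 2·3 + 5·0 + 2·10 + 1·9 = 37 ≡ 4.
  S_1 = Σ v_i α_i r_i = 1·8·2 + 2·4·3 + 5·5·0 + 2·6·10 + 1·2·9 = 178 ≡ 2.
  α_i^2 mod 11 = [9, 5, 3, 3, 4].
  S_2 = Σ v_i α_i^2 r_i = 1·9·2 + 2·5·3 + 5·3·0 + 2·3·10 + 1·4·9 = 144 ≡ 1.
  S = (4, 2, 1) ≠ 0, so r is not a codeword (an error is present).
Step 3: locate the error. For a single error e at position i, S_ℓ = v_i·e·α_i^ℓ, so α_err = S_1/S_0.
  S_0^{−1} = 4^{−1} = 3 (mod 11), so α_err = 2·3 = 6 ≡ 6 = α_4. Error position i = 4.
  Consistency check: S_2/S_1 = 1·6 = 6 ≡ 6 = α_err ✓ (single-error assumption holds).
Step 4: error magnitude e = S_0/v_4 = S_0·∏_{j≠4}(α_4 − α_j) = 4·6 = 24 ≡ 2 (mod 11).
Step 5: correct position 4: c_4 = r_4 − e = 10 − 2 ≡ 8 (mod 11). Hence c = [2, 3, 0, 8, 9].
  Check: interpolating c through the α_i gives m(x) = 4 + 8·x (degree < 2) with m(α_i) = c_i for every i, so c is indeed a codeword.


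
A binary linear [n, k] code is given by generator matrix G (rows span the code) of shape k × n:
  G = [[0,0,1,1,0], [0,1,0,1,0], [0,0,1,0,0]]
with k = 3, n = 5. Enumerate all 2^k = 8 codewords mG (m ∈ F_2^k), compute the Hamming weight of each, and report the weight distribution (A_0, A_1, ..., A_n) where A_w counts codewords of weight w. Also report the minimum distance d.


Weight distribution: A_0 = 1, A_1 = 3, A_2 = 3, A_3 = 1. Minimum distance d = 1.

Enumerate all 2^3 = 8 messages m ∈ F_2^3.
For each, compute codeword c = mG in F_2^5, then tally its weight.
  m = 000 → c = 00000, weight = 0.
  m = 100 → c = 00110, weight = 2.
  m = 010 → c = 01010, weight = 2.
  m = 110 → c = 01100, weight = 2.
  m = 001 → c = 00100, weight = 1.
  m = 101 → c = 00010, weight = 1.
  m = 011 → c = 01110, weight = 3.
  m = 111 → c = 01000, weight = 1.
Tally weights:
  weight 0: 1 codewords.
  weight 1: 3 codewords.
  weight 2: 3 codewords.
  weight 3: 1 codewords.
Minimum distance d = smallest w > 0 with A_w > 0 = 1.
Sanity: Σ A_w = 8 = 2^3 = 8 ✓.


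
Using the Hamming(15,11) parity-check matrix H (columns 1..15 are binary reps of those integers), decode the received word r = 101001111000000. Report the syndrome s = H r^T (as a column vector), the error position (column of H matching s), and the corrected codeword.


s = (0, 0, 1, 0)^T, error position = 2, corrected codeword c = 111001111000000

Compute s = H r^T mod 2 one row at a time:
  s_1 = 1 + 1 + 0 + 0 + 0 + 0 + 0 + 0 = 2 ≡ 0 (mod 2).
  s_2 = 0 + 0 + 1 + 1 + 0 + 0 + 0 + 0 = 2 ≡ 0 (mod 2).
  s_3 = 0 + 1 + 1 + 1 + 0 + 0 + 0 + 0 = 3 ≡ 1 (mod 2).
  s_4 = 1 + 1 + 0 + 1 + 1 + 0 + 0 + 0 = 4 ≡ 0 (mod 2).
s = (0, 0, 1, 0)^T — this equals column 2 of H (binary 0010), so error is at position 2.
Correct: flip bit 2 of r = 101001111000000 to get c = 111001111000000.


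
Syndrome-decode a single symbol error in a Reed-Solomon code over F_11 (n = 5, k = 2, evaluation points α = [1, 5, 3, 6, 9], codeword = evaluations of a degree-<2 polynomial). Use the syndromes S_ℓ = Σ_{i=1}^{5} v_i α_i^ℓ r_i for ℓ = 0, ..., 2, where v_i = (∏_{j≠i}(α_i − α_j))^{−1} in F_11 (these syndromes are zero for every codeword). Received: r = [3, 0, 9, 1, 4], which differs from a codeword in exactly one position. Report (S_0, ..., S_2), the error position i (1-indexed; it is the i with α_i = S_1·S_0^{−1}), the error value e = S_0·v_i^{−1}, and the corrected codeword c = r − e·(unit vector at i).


S = (7, 7, 7), error at position 1, error magnitude e = 7, c = [7, 0, 9, 1, 4].

Step 1: column multipliers v_i = (∏_{j≠i}(α_i − α_j))^{−1} mod 11.
  i = 1 (α = 1): (1−5)(1−3)(1−6)(1−9) = (−4)·(−2)·(−5)·(−8) = 320 ≡ 1, so v_1 = 1^{−1} = 1 (mod 11).
  i = 2 (α = 5): (5−1)(5−3)(5−6)(5−9) = 4·2·(−1)·(−4) = 32 ≡ 10, so v_2 = 10^{−1} = 10 (mod 11).
  i = 3 (α = 3): (3−1)(3−5)(3−6)(3−9) = 2·(−2)·(−3)·(−6) = −72 ≡ 5, so v_3 = 5^{−1} = 9 (mod 11).
  i = 4 (α = 6): (6−1)(6−5)(6−3)(6−9) = 5·1·3·(−3) = −45 ≡ 10, so v_4 = 10^{−1} = 10 (mod 11).
  i = 5 (α = 9): (9−1)(9−5)(9−3)(9−6) = 8·4·6·3 = 576 ≡ 4, so v_5 = 4^{−1} = 3 (mod 11).
  v = [1, 10, 9, 10, 3].
Step 2: syndromes of r = [3, 0, 9, 1, 4] (all sums mod 11).
  S_0 = Σ v_i r_i = 1·3 + 10·0 + 9·9 + 10·1 + 3·4 = 106 ≡ 7.
  S_1 = Σ v_i α_i r_i = 1·1·3 + 10·5·0 + 9·3·9 + 10·6·1 + 3·9·4 = 414 ≡ 7.
  α_i^2 mod 11 = [1, 3, 9, 3, 4].
  S_2 = Σ v_i α_i^2 r_i = 1·1·3 + 10·3·0 + 9·9·9 + 10·3·1 + 3·4·4 = 810 ≡ 7.
  S = (7, 7, 7) ≠ 0, so r is not a codeword (an error is present).
Step 3: locate the error. For a single error e at position i, S_ℓ = v_i·e·α_i^ℓ, so α_err = S_1/S_0.
  S_0^{−1} = 7^{−1} = 8 (mod 11), so α_err = 7·8 = 56 ≡ 1 = α_1. Error position i = 1.
  Consistency check: S_2/S_1 = 7·8 = 56 ≡ 1 = α_err ✓ (single-error assumption holds).
Step 4: error magnitude e = S_0/v_1 = S_0·∏_{j≠1}(α_1 − α_j) = 7·1 = 7 ≡ 7 (mod 11).
Step 5: correct position 1: c_1 = r_1 − e = 3 − 7 ≡ 7 (mod 11). Hence c = [7, 0, 9, 1, 4].
  Check: interpolating c through the α_i gives m(x) = 6 + 1·x (degree < 2) with m(α_i) = c_i for every i, so c is indeed a codeword.


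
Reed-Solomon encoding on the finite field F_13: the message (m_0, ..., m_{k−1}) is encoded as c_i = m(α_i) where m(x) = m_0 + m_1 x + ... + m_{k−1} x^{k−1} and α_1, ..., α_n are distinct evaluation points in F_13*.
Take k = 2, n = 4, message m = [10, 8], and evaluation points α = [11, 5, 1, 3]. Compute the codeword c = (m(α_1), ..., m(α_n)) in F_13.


c = [7, 11, 5, 8]

Message polynomial: m(x) = 10 + 8·x (mod 13).
For each evaluation point α_i, compute m(α_i) mod 13:
  α_1 = 11: Horner steps 8 → 7, so m(11) = 7.
  α_2 = 5: Horner steps 8 → 11, so m(5) = 11.
  α_3 = 1: Horner steps 8 → 5, so m(1) = 5.
  α_4 = 3: Horner steps 8 → 8, so m(3) = 8.
Codeword c = [7, 11, 5, 8] ∈ F_13^4.


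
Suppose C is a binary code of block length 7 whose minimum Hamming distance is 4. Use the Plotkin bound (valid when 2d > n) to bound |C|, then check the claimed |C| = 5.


Plotkin bound M ≤ 8; given |C| = 5 ≤ bound (satisfied).

Check applicability: 2d = 8, n = 7.
2d − n = 1 > 0, so Plotkin applies.
Compute d/(2d−n) = 4/1 ≈ 4.0000.
⌊d/(2d−n)⌋ = 4.
Plotkin bound: M ≤ 2·4 = 8.
Given |C| = 5, check: satisfied.
This |C| is below the Plotkin bound.


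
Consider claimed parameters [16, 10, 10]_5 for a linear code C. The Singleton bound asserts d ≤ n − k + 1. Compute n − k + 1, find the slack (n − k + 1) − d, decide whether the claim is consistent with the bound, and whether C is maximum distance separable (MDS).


Singleton RHS = n − k + 1 = 7, slack = -3, bound violated (no such code; not MDS).

Singleton bound: d ≤ n − k + 1.
Here n = 16, k = 10, so n − k + 1 = 7.
Given d = 10, check d ≤ 7: NO.
Slack = (n − k + 1) − d = -3.
The slack is negative: d = 10 exceeds n − k + 1 = 7 by 3, so the Singleton bound is violated and no linear [16, 10, 10]_5 code can exist. In particular it is not MDS (MDS requires d = n − k + 1 exactly).
Description: the claimed parameters are [16, 10, 10]_5; such a code would be impossible (violates the Singleton bound).


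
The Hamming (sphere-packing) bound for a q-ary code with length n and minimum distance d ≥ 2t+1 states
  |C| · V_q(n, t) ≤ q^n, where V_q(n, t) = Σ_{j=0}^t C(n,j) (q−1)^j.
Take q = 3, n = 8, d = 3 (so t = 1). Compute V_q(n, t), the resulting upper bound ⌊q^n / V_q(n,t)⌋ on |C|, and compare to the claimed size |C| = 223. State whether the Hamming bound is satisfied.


V_q(n, t) = 17, q^n = 6561, Hamming bound = 385, |C| = 223 ≤ bound (satisfied).

Step 1: Compute V_q(n, t) = Σ_{j=0}^1 C(n, j) (q−1)^j.
  j = 0: C(8,0)·(2)^0 = 1·1 = 1.
  j = 1: C(8,1)·(2)^1 = 8·2 = 16.
  V_q(n, t) = 1 + 16 = 17.
Step 2: q^n = 3^8 = 6561.
Step 3: Hamming bound ⌊q^n / V_q(n,t)⌋ = ⌊6561/17⌋ = 385.
Step 4: Compare |C| = 223 to 385: satisfied.
The claimed |C| lies below the Hamming bound.


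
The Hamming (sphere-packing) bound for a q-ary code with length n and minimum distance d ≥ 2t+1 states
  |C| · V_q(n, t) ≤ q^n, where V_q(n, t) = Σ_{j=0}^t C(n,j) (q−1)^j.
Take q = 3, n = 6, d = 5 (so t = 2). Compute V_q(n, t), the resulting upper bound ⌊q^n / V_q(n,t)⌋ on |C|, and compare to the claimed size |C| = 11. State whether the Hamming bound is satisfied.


V_q(n, t) = 73, q^n = 729, Hamming bound = 9, |C| = 11 > bound (violated).

Step 1: Compute V_q(n, t) = Σ_{j=0}^2 C(n, j) (q−1)^j.
  j = 0: C(6,0)·(2)^0 = 1·1 = 1.
  j = 1: C(6,1)·(2)^1 = 6·2 = 12.
  j = 2: C(6,2)·(2)^2 = 15·4 = 60.
  V_q(n, t) = 1 + 12 + 60 = 73.
Step 2: q^n = 3^6 = 729.
Step 3: Hamming bound ⌊q^n / V_q(n,t)⌋ = ⌊729/73⌋ = 9.
Step 4: Compare |C| = 11 to 9: violated.
The claimed |C| lies above the Hamming bound, so no 3-ary code of length 6 with d ≥ 5 can have 11 codewords.


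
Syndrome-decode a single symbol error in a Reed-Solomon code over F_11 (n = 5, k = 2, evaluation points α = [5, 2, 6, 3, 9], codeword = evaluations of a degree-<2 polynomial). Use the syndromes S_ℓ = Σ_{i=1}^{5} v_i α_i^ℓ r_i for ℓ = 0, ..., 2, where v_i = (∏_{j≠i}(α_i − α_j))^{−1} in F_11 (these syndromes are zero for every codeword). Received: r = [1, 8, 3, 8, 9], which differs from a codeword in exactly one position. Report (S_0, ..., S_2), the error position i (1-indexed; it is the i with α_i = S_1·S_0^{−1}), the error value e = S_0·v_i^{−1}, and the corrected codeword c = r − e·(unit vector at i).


S = (5, 10, 9), error at position 2, error magnitude e = 2, c = [1, 6, 3, 8, 9].

Step 1: column multipliers v_i = (∏_{j≠i}(α_i − α_j))^{−1} mod 11.
  i = 1 (α = 5): (5−2)(5−6)(5−3)(5−9) = 3·(−1)·2·(−4) = 24 ≡ 2, so v_1 = 2^{−1} = 6 (mod 11).
  i = 2 (α = 2): (2−5)(2−6)(2−3)(2−9) = (−3)·(−4)·(−1)·(−7) = 84 ≡ 7, so v_2 = 7^{−1} = 8 (mod 11).
  i = 3 (α = 6): (6−5)(6−2)(6−3)(6−9) = 1·4·3·(−3) = −36 ≡ 8, so v_3 = 8^{−1} = 7 (mod 11).
  i = 4 (α = 3): (3−5)(3−2)(3−6)(3−9) = (−2)·1·(−3)·(−6) = −36 ≡ 8, so v_4 = 8^{−1} = 7 (mod 11).
  i = 5 (α = 9): (9−5)(9−2)(9−6)(9−3) = 4·7·3·6 = 504 ≡ 9, so v_5 = 9^{−1} = 5 (mod 11).
  v = [6, 8, 7, 7, 5].
Step 2: syndromes of r = [1, 8, 3, 8, 9] (all sums mod 11).
  S_0 = Σ v_i r_i = 6·1 + 8·8 + 7·3 + 7·8 + 5·9 = 192 ≡ 5.
  S_1 = Σ v_i α_i r_i = 6·5·1 + 8·2·8 + 7·6·3 + 7·3·8 + 5·9·9 = 857 ≡ 10.
  α_i^2 mod 11 = [3, 4, 3, 9, 4].
  S_2 = Σ v_i α_i^2 r_i = 6·3·1 + 8·4·8 + 7·3·3 + 7·9·8 + 5·4·9 = 1021 ≡ 9.
  S = (5, 10, 9) ≠ 0, so r is not a codeword (an error is present).
Step 3: locate the error. For a single error e at position i, S_ℓ = v_i·e·α_i^ℓ, so α_err = S_1/S_0.
  S_0^{−1} = 5^{−1} = 9 (mod 11), so α_err = 10·9 = 90 ≡ 2 = α_2. Error position i = 2.
  Consistency check: S_2/S_1 = 9·10 = 90 ≡ 2 = α_err ✓ (single-error assumption holds).
Step 4: error magnitude e = S_0/v_2 = S_0·∏_{j≠2}(α_2 − α_j) = 5·7 = 35 ≡ 2 (mod 11).
Step 5: correct position 2: c_2 = r_2 − e = 8 − 2 ≡ 6 (mod 11). Hence c = [1, 6, 3, 8, 9].
  Check: interpolating c through the α_i gives m(x) = 2 + 2·x (degree < 2) with m(α_i) = c_i for every i, so c is indeed a codeword.


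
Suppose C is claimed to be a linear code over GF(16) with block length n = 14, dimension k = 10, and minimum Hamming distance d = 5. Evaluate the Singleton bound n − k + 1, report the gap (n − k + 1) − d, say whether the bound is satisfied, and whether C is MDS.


Singleton RHS = n − k + 1 = 5, slack = 0, bound satisfied, MDS.

Singleton bound: d ≤ n − k + 1.
Here n = 14, k = 10, so n − k + 1 = 5.
Given d = 5, check d ≤ 5: YES.
Slack = (n − k + 1) − d = 0.
The code is MDS (slack = 0).
Description: the claimed parameters are [14, 10, 5]_16; such a code would be MDS (meets Singleton bound).


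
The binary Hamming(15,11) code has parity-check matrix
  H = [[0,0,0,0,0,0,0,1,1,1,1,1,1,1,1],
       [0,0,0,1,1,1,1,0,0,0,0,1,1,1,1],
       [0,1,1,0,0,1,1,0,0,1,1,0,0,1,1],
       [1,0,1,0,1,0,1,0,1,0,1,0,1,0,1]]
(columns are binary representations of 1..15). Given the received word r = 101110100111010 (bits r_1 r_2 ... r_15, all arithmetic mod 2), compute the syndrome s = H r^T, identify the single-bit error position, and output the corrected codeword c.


s = (0, 1, 1, 1)^T, error position = 7, corrected codeword c = 101110000111010

Compute s = H r^T mod 2 one row at a time:
  s_1 = 0 + 0 + 1 + 1 + 1 + 0 + 1 + 0 = 4 ≡ 0 (mod 2).
  s_2 = 1 + 1 + 0 + 1 + 1 + 0 + 1 + 0 = 5 ≡ 1 (mod 2).
  s_3 = 0 + 1 + 0 + 1 + 1 + 1 + 1 + 0 = 5 ≡ 1 (mod 2).
  s_4 = 1 + 1 + 1 + 1 + 0 + 1 + 0 + 0 = 5 ≡ 1 (mod 2).
s = (0, 1, 1, 1)^T — this equals column 7 of H (binary 0111), so error is at position 7.
Correct: flip bit 7 of r = 101110100111010 to get c = 101110000111010.


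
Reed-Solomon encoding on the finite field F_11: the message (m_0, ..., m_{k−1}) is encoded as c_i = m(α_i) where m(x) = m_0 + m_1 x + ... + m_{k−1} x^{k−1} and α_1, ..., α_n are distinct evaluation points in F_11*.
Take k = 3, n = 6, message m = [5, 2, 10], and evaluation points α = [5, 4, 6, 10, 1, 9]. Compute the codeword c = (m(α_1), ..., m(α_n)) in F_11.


c = [1, 8, 3, 2, 6, 8]

Message polynomial: m(x) = 5 + 2·x + 10·x^2 (mod 11).
For each evaluation point α_i, compute m(α_i) mod 11:
  α_1 = 5: Horner steps 10 → 8 → 1, so m(5) = 1.
  α_2 = 4: Horner steps 10 → 9 → 8, so m(4) = 8.
  α_3 = 6: Horner steps 10 → 7 → 3, so m(6) = 3.
  α_4 = 10: Horner steps 10 → 3 → 2, so m(10) = 2.
  α_5 = 1: Horner steps 10 → 1 → 6, so m(1) = 6.
  α_6 = 9: Horner steps 10 → 4 → 8, so m(9) = 8.
Codeword c = [1, 8, 3, 2, 6, 8] ∈ F_11^6.


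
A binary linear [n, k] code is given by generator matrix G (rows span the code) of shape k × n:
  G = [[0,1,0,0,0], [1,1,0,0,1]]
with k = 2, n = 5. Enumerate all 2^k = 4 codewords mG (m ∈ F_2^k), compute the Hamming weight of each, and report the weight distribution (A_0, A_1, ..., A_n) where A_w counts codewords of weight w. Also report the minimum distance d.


Weight distribution: A_0 = 1, A_1 = 1, A_2 = 1, A_3 = 1. Minimum distance d = 1.

Enumerate all 2^2 = 4 messages m ∈ F_2^2.
For each, compute codeword c = mG in F_2^5, then tally its weight.
  m = 00 → c = 00000, weight = 0.
  m = 10 → c = 01000, weight = 1.
  m = 01 → c = 11001, weight = 3.
  m = 11 → c = 10001, weight = 2.
Tally weights:
  weight 0: 1 codewords.
  weight 1: 1 codewords.
  weight 2: 1 codewords.
  weight 3: 1 codewords.
Minimum distance d = smallest w > 0 with A_w > 0 = 1.
Sanity: Σ A_w = 4 = 2^2 = 4 ✓.
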